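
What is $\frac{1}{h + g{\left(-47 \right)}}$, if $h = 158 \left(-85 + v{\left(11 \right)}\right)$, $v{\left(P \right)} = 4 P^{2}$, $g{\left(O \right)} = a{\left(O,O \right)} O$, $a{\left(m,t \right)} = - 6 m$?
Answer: $\frac{1}{49788} \approx 2.0085 \cdot 10^{-5}$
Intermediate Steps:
$g{\left(O \right)} = - 6 O^{2}$ ($g{\left(O \right)} = - 6 O O = - 6 O^{2}$)
$h = 63042$ ($h = 158 \left(-85 + 4 \cdot 11^{2}\right) = 158 \left(-85 + 4 \cdot 121\right) = 158 \left(-85 + 484\right) = 158 \cdot 399 = 63042$)
$\frac{1}{h + g{\left(-47 \right)}} = \frac{1}{63042 - 6 \left(-47\right)^{2}} = \frac{1}{63042 - 13254} = \frac{1}{49788}$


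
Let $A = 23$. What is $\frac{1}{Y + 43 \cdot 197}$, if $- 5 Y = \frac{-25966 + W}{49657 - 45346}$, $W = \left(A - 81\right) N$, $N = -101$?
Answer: $\frac{21555}{182612513} \approx 0.00011804$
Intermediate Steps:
$W = 5858$ ($W = \left(23 - 81\right) \left(-101\right) = \left(-58\right) \left(-101\right) = 5858$)
$Y = \frac{20108}{21555}$ ($Y = - \frac{\left(-25966 + 5858\right) \frac{1}{49657 - 45346}}{5} = - \frac{\left(-20108\right) \frac{1}{4311}}{5} = \left(- \frac{1}{5}\right) \left(- \frac{20108}{4311}\right) = \frac{20108}{21555} \approx 0.93287$)
$\frac{1}{Y + 43 \cdot 197} = \frac{1}{\frac{20108}{21555} + 43 \cdot 197} = \frac{1}{\frac{20108}{21555} + 8471} = \frac{1}{\frac{182612513}{21555}} = \frac{21555}{182612513}$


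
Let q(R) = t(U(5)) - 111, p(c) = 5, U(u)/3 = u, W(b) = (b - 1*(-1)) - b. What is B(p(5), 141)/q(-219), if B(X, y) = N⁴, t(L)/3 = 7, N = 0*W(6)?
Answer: 0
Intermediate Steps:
W(b) = 1 (W(b) = (b + 1) - b = (1 + b) - b = 1)
N = 0 (N = 0*1 = 0)
U(u) = 3*u
t(L) = 21 (t(L) = 3*7 = 21)
B(X, y) = 0 (B(X, y) = 0⁴ = 0)
q(R) = -90 (q(R) = 21 - 111 = -90)
B(p(5), 141)/q(-219) = 0/(-90) = 0*(-1/90) = 0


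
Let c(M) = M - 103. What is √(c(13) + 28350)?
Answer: 6*√785 ≈ 168.11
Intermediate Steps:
c(M) = -103 + M
√(c(13) + 28350) = √((-103 + 13) + 28350) = √(-90 + 28350) = √28260 = 6*√785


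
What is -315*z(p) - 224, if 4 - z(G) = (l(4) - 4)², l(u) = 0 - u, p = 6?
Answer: 18676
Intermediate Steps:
l(u) = -u
z(G) = -60 (z(G) = 4 - (-1*4 - 4)² = 4 - (-4 - 4)² = 4 - 1*(-8)² = 4 - 1*64 = 4 - 64 = -60)
-315*z(p) - 224 = -315*(-60) - 224 = 18900 - 224 = 18676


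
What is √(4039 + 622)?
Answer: √4661 ≈ 68.271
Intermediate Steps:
√(4039 + 622) = √4661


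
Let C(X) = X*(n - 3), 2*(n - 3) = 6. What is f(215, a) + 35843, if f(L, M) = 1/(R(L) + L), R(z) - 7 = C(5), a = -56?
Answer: 8494792/237 ≈ 35843.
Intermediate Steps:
n = 6 (n = 3 + (½)*6 = 3 + 3 = 6)
C(X) = 3*X (C(X) = X*(6 - 3) = X*3 = 3*X)
R(z) = 22 (R(z) = 7 + 3*5 = 7 + 15 = 22)
f(L, M) = 1/(22 + L)
f(215, a) + 35843 = 1/(22 + 215) + 35843 = 1/237 + 35843 = 8494792/237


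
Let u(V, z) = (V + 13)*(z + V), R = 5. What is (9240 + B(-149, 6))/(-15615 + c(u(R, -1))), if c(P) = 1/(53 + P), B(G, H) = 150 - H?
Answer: -586500/975937 ≈ -0.60096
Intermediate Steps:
u(V, z) = (13 + V)*(V + z)
(9240 + B(-149, 6))/(-15615 + c(u(R, -1))) = (9240 + (150 - 1*6))/(-15615 + 1/(53 + (5² + 13*5 + 13*(-1) + 5*(-1)))) = (9240 + (150 - 6))/(-15615 + 1/(53 + (25 + 65 - 13 - 5))) = (9240 + 144)/(-15615 + 1/(53 + 72)) = 9384/(-15615 + 1/125) = 9384/(-1951874/125) = 9384*(-125/1951874) = -586500/975937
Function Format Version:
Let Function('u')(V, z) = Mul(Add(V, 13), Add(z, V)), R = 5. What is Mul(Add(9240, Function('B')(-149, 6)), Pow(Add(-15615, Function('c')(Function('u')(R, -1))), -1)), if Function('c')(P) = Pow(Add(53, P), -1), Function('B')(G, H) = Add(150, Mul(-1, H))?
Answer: Rational(-586500, 975937) ≈ -0.60096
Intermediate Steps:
Function('u')(V, z) = Mul(Add(13, V), Add(V, z))
Mul(Add(9240, Function('B')(-149, 6)), Pow(Add(-15615, Function('c')(Function('u')(R, -1))), -1)) = Mul(Add(9240, Add(150, Mul(-1, 6))), Pow(Add(-15615, Pow(Add(53, Add(Pow(5, 2), Mul(13, 5), Mul(13, -1), Mul(5, -1))), -1)), -1)) = Mul(Add(9240, Add(150, -6)), Pow(Add(-15615, Pow(Add(53, Add(25, 65, -13, -5)), -1)), -1)) = Mul(Add(9240, 144), Pow(Add(-15615, Pow(Add(53, 72), -1)), -1)) = Mul(9384, Pow(Add(-15615, Pow(125, -1)), -1)) = Mul(9384, Pow(Add(-15615, Rational(1, 125)), -1)) = Mul(9384, Pow(Rational(-1951874, 125), -1)) = Mul(9384, Rational(-125, 1951874)) = Rational(-586500, 975937)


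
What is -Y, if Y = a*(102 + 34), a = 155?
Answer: -21080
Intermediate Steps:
Y = 21080 (Y = 155*(102 + 34) = 155*136 = 21080)
-Y = -1*21080 = -21080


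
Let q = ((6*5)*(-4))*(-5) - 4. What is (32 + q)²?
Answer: 394384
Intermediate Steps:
q = 596 (q = (30*(-4))*(-5) - 4 = -120*(-5) - 4 = 600 - 4 = 596)
(32 + q)² = (32 + 596)² = 628² = 394384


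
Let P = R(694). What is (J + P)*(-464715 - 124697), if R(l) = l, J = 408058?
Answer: -240923333824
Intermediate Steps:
P = 694
(J + P)*(-464715 - 124697) = (408058 + 694)*(-464715 - 124697) = 408752*(-589412) = -240923333824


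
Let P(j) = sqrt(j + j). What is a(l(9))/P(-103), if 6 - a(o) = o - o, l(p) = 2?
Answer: -3*I*sqrt(206)/103 ≈ -0.41804*I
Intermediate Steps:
P(j) = sqrt(2)*sqrt(j) (P(j) = sqrt(2*j) = sqrt(2)*sqrt(j))
a(o) = 6 (a(o) = 6 - (o - o) = 6 - 1*0 = 6 + 0 = 6)
a(l(9))/P(-103) = 6/((sqrt(2)*sqrt(-103))) = 6/((sqrt(2)*(I*sqrt(103)))) = 6/((I*sqrt(206))) = 6*(-I*sqrt(206)/206) = -3*I*sqrt(206)/103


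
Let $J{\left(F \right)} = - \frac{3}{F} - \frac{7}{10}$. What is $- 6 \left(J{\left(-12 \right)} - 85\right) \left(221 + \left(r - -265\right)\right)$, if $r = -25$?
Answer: $\frac{2363547}{10} \approx 2.3635 \cdot 10^{5}$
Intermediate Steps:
$J{\left(F \right)} = - \frac{7}{10} - \frac{3}{F}$ ($J{\left(F \right)} = - \frac{3}{F} - \frac{7}{10} = - \frac{7}{10} - \frac{3}{F}$)
$- 6 \left(J{\left(-12 \right)} - 85\right) \left(221 + \left(r - -265\right)\right) = - 6 \left(\left(- \frac{7}{10} - \frac{3}{-12}\right) - 85\right) \left(221 - -240\right) = - 6 \left(\left(- \frac{7}{10} - - \frac{1}{4}\right) - 85\right) \left(221 + \left(-25 + 265\right)\right) = - 6 \left(\left(- \frac{7}{10} + \frac{1}{4}\right) - 85\right) \left(221 + 240\right) = - 6 \left(- \frac{9}{20} - 85\right) 461 = - 6 \left(\left(- \frac{1709}{20}\right) 461\right) = \left(-6\right) \left(- \frac{787849}{20}\right) = \frac{2363547}{10}$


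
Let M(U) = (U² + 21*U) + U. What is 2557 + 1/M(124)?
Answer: 46291929/18104 ≈ 2557.0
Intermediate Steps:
M(U) = U² + 22*U
2557 + 1/M(124) = 2557 + 1/(124*(22 + 124)) = 2557 + 1/(124*146) = 2557 + 1/18104 = 46291929/18104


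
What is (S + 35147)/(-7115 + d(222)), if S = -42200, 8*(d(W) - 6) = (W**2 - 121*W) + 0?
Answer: 28212/17225 ≈ 1.6379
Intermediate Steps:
d(W) = 6 - 121*W/8 + W**2/8 (d(W) = 6 + ((W**2 - 121*W) + 0)/8 = 6 + (W**2 - 121*W)/8 = 6 + (-121*W/8 + W**2/8) = 6 - 121*W/8 + W**2/8)
(S + 35147)/(-7115 + d(222)) = (-42200 + 35147)/(-7115 + (6 - 121/8*222 + (1/8)*222**2)) = -7053/(-7115 + (6 - 13431/4 + (1/8)*49284)) = -7053/(-7115 + (6 - 13431/4 + 12321/2)) = -7053/(-7115 + 11235/4) = -7053/(-17225/4) = -7053*(-4/17225) = 28212/17225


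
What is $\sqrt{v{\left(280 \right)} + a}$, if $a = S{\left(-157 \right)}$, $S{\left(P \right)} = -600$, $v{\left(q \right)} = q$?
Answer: $8 i \sqrt{5} \approx 17.889 i$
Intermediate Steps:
$a = -600$
$\sqrt{v{\left(280 \right)} + a} = \sqrt{280 - 600} = \sqrt{-320} = 8 i \sqrt{5}$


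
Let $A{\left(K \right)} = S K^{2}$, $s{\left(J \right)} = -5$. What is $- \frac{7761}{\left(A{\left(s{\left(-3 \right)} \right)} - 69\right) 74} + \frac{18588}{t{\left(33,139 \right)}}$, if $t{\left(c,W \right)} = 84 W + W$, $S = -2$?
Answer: $\frac{15022479}{6120170} \approx 2.4546$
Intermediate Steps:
$t{\left(c,W \right)} = 85 W$
$A{\left(K \right)} = - 2 K^{2}$
$- \frac{7761}{\left(A{\left(s{\left(-3 \right)} \right)} - 69\right) 74} + \frac{18588}{t{\left(33,139 \right)}} = - \frac{7761}{\left(- 2 \left(-5\right)^{2} - 69\right) 74} + \frac{18588}{85 \cdot 139} = - \frac{7761}{\left(\left(-2\right) 25 - 69\right) 74} + \frac{18588}{11815} = - \frac{7761}{\left(-50 - 69\right) 74} + 18588 \cdot \frac{1}{11815} = - \frac{7761}{\left(-119\right) 74} + \frac{18588}{11815} = - \frac{7761}{-8806} + \frac{18588}{11815} = \left(-7761\right) \left(- \frac{1}{8806}\right) + \frac{18588}{11815} = \frac{7761}{8806} + \frac{18588}{11815} = \frac{15022479}{6120170}$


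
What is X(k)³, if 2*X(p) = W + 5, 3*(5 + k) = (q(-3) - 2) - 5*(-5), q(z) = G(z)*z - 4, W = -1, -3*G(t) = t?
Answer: 8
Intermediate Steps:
G(t) = -t/3
q(z) = -4 - z²/3 (q(z) = (-z/3)*z - 4 = -z²/3 - 4 = -4 - z²/3)
k = ⅓ (k = -5 + (((-4 - ⅓*(-3)²) - 2) - 5*(-5))/3 = -5 + (((-4 - ⅓*9) - 2) + 25)/3 = -5 + (((-4 - 3) - 2) + 25)/3 = -5 + ((-7 - 2) + 25)/3 = -5 + (-9 + 25)/3 = -5 + (⅓)*16 = -5 + 16/3 = ⅓ ≈ 0.33333)
X(p) = 2 (X(p) = (-1 + 5)/2 = (½)*4 = 2)
X(k)³ = 2³ = 8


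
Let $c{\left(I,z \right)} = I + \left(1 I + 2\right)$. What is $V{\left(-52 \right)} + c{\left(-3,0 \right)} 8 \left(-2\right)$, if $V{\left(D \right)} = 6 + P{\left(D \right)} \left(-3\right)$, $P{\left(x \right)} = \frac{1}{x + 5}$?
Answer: $\frac{3293}{47} \approx 70.064$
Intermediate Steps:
$P{\left(x \right)} = \frac{1}{5 + x}$
$c{\left(I,z \right)} = 2 + 2 I$ ($c{\left(I,z \right)} = I + \left(I + 2\right) = I + \left(2 + I\right) = 2 + 2 I$)
$V{\left(D \right)} = 6 - \frac{3}{5 + D}$ ($V{\left(D \right)} = 6 + \frac{1}{5 + D} \left(-3\right) = 6 - \frac{3}{5 + D}$)
$V{\left(-52 \right)} + c{\left(-3,0 \right)} 8 \left(-2\right) = \frac{3 \left(9 + 2 \left(-52\right)\right)}{5 - 52} + \left(2 + 2 \left(-3\right)\right) 8 \left(-2\right) = \frac{3 \left(9 - 104\right)}{-47} + \left(2 - 6\right) 8 \left(-2\right) = 3 \left(- \frac{1}{47}\right) \left(-95\right) + \left(-4\right) 8 \left(-2\right) = \frac{285}{47} - -64 = \frac{285}{47} + 64 = \frac{3293}{47}$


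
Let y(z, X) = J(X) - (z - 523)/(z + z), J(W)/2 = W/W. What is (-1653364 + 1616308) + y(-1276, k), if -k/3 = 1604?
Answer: -94563607/2552 ≈ -37055.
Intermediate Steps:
k = -4812 (k = -3*1604 = -4812)
J(W) = 2 (J(W) = 2*(W/W) = 2*1 = 2)
y(z, X) = 2 - (-523 + z)/(2*z) (y(z, X) = 2 - (z - 523)/(z + z) = 2 - (-523 + z)/(2*z))
(-1653364 + 1616308) + y(-1276, k) = (-1653364 + 1616308) + (½)*(523 + 3*(-1276))/(-1276) = -37056 + (½)*(-1/1276)*(523 - 3828) = -37056 + (½)*(-1/1276)*(-3305) = -37056 + 3305/2552 = -94563607/2552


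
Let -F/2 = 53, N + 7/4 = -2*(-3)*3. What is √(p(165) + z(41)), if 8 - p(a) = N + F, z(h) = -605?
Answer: I*√2029/2 ≈ 22.522*I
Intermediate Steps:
N = 65/4 (N = -7/4 - 2*(-3)*3 = -7/4 + 6*3 = -7/4 + 18 = 65/4 ≈ 16.250)
F = -106 (F = -2*53 = -106)
p(a) = 391/4 (p(a) = 8 - (65/4 - 106) = 8 - 1*(-359/4) = 8 + 359/4 = 391/4)
√(p(165) + z(41)) = √(391/4 - 605) = √(-2029/4) = I*√2029/2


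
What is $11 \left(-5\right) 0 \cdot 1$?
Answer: $0$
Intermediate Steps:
$11 \left(-5\right) 0 \cdot 1 = \left(-55\right) 0 = 0$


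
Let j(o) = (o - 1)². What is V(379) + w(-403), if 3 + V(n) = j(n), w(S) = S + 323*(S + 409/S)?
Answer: 4828420/403 ≈ 11981.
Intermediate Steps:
w(S) = 324*S + 132107/S (w(S) = S + (323*S + 132107/S) = 324*S + 132107/S)
j(o) = (-1 + o)²
V(n) = -3 + (-1 + n)²
V(379) + w(-403) = (-3 + (-1 + 379)²) + (324*(-403) + 132107/(-403)) = (-3 + 378²) + (-130572 + 132107*(-1/403)) = (-3 + 142884) + (-130572 - 132107/403) = 142881 - 52752623/403 = 4828420/403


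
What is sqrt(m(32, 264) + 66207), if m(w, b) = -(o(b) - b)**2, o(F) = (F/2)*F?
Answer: I*sqrt(1195986849) ≈ 34583.0*I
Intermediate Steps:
o(F) = F**2/2 (o(F) = (F/2)*F = F**2/2)
m(w, b) = -(b**2/2 - b)**2
sqrt(m(32, 264) + 66207) = sqrt(-1/4*264**2*(-2 + 264)**2 + 66207) = sqrt(-1/4*69696*262**2 + 66207) = sqrt(-1/4*69696*68644 + 66207) = sqrt(-1196053056 + 66207) = sqrt(-1195986849) = I*sqrt(1195986849)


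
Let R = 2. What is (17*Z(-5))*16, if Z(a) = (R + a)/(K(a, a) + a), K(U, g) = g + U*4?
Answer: 136/5 ≈ 27.200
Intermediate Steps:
K(U, g) = g + 4*U
Z(a) = (2 + a)/(6*a) (Z(a) = (2 + a)/((a + 4*a) + a) = (2 + a)/(5*a + a) = (2 + a)/((6*a)) = (2 + a)*(1/(6*a)) = (2 + a)/(6*a))
(17*Z(-5))*16 = (17*((⅙)*(2 - 5)/(-5)))*16 = (17*((⅙)*(-⅕)*(-3)))*16 = (17*(⅒))*16 = (17/10)*16 = 136/5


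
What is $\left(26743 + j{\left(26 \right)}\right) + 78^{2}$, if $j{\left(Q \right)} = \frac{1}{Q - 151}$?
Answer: $\frac{4103374}{125} \approx 32827.0$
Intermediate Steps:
$j{\left(Q \right)} = \frac{1}{-151 + Q}$
$\left(26743 + j{\left(26 \right)}\right) + 78^{2} = \left(26743 + \frac{1}{-151 + 26}\right) + 78^{2} = \left(26743 + \frac{1}{-125}\right) + 6084 = \left(26743 - \frac{1}{125}\right) + 6084 = \frac{3342874}{125} + 6084 = \frac{4103374}{125}$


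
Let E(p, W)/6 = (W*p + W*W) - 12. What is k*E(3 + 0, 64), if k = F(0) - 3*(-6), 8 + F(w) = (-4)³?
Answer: -1385424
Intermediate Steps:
E(p, W) = -72 + 6*W² + 6*W*p (E(p, W) = 6*((W*p + W*W) - 12) = 6*((W*p + W²) - 12) = 6*((W² + W*p) - 12) = 6*(-12 + W² + W*p) = -72 + 6*W² + 6*W*p)
F(w) = -72 (F(w) = -8 + (-4)³ = -8 - 64 = -72)
k = -54 (k = -72 - 3*(-6) = -72 + 18 = -54)
k*E(3 + 0, 64) = -54*(-72 + 6*64² + 6*64*(3 + 0)) = -54*(-72 + 6*4096 + 6*64*3) = -54*(-72 + 24576 + 1152) = -54*25656 = -1385424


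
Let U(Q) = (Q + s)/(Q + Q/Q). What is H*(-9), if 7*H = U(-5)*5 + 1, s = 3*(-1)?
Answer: -99/7 ≈ -14.143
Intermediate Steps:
s = -3
U(Q) = (-3 + Q)/(1 + Q) (U(Q) = (Q - 3)/(Q + Q/Q) = (-3 + Q)/(Q + 1) = (-3 + Q)/(1 + Q))
H = 11/7 (H = (((-3 - 5)/(1 - 5))*5 + 1)/7 = ((-8/(-4))*5 + 1)/7 = (-1/4*(-8)*5 + 1)/7 = (2*5 + 1)/7 = (10 + 1)/7 = (1/7)*11 = 11/7 ≈ 1.5714)
H*(-9) = (11/7)*(-9) = -99/7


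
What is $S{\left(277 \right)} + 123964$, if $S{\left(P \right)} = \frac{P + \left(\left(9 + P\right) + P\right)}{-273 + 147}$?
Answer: $\frac{371872}{3} \approx 1.2396 \cdot 10^{5}$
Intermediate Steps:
$S{\left(P \right)} = - \frac{1}{14} - \frac{P}{42}$ ($S{\left(P \right)} = \frac{P + \left(9 + 2 P\right)}{-126} = \left(9 + 3 P\right) \left(- \frac{1}{126}\right) = - \frac{1}{14} - \frac{P}{42}$)
$S{\left(277 \right)} + 123964 = \left(- \frac{1}{14} - \frac{277}{42}\right) + 123964 = - \frac{20}{3} + 123964 = \frac{371872}{3}$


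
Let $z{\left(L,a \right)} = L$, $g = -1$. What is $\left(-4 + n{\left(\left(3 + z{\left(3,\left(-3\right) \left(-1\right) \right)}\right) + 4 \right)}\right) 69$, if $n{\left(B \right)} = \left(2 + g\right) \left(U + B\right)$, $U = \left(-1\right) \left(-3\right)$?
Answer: $621$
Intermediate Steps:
$U = 3$
$n{\left(B \right)} = 3 + B$ ($n{\left(B \right)} = \left(2 - 1\right) \left(3 + B\right) = 1 \left(3 + B\right) = 3 + B$)
$\left(-4 + n{\left(\left(3 + z{\left(3,\left(-3\right) \left(-1\right) \right)}\right) + 4 \right)}\right) 69 = \left(-4 + \left(3 + \left(\left(3 + 3\right) + 4\right)\right)\right) 69 = \left(-4 + \left(3 + \left(6 + 4\right)\right)\right) 69 = \left(-4 + \left(3 + 10\right)\right) 69 = \left(-4 + 13\right) 69 = 9 \cdot 69 = 621$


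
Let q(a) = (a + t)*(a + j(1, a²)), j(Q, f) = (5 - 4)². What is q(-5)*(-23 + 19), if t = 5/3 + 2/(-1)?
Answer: -256/3 ≈ -85.333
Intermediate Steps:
j(Q, f) = 1 (j(Q, f) = 1² = 1)
t = -⅓ (t = 5*(⅓) + 2*(-1) = 5/3 - 2 = -⅓ ≈ -0.33333)
q(a) = (1 + a)*(-⅓ + a) (q(a) = (a - ⅓)*(a + 1) = (-⅓ + a)*(1 + a) = (1 + a)*(-⅓ + a))
q(-5)*(-23 + 19) = (-⅓ + (-5)² + (⅔)*(-5))*(-23 + 19) = (-⅓ + 25 - 10/3)*(-4) = (64/3)*(-4) = -256/3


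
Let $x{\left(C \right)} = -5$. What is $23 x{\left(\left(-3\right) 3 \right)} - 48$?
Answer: $-163$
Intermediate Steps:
$23 x{\left(\left(-3\right) 3 \right)} - 48 = 23 \left(-5\right) - 48 = -115 - 48 = -163$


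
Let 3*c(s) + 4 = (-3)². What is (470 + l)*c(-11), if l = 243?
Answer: 3565/3 ≈ 1188.3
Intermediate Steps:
c(s) = 5/3 (c(s) = -4/3 + (⅓)*(-3)² = -4/3 + (⅓)*9 = -4/3 + 3 = 5/3)
(470 + l)*c(-11) = (470 + 243)*(5/3) = 713*(5/3) = 3565/3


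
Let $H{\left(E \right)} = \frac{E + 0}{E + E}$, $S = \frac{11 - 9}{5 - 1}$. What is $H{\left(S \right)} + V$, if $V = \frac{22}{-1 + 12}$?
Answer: $\frac{5}{2} \approx 2.5$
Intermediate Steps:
$V = 2$ ($V = \frac{22}{11} = 22 \cdot \frac{1}{11} = 2$)
$S = \frac{1}{2}$ ($S = \frac{2}{4} = 2 \cdot \frac{1}{4} = \frac{1}{2} \approx 0.5$)
$H{\left(E \right)} = \frac{1}{2}$ ($H{\left(E \right)} = \frac{E}{2 E} = E \frac{1}{2 E} = \frac{1}{2}$)
$H{\left(S \right)} + V = \frac{1}{2} + 2 = \frac{5}{2}$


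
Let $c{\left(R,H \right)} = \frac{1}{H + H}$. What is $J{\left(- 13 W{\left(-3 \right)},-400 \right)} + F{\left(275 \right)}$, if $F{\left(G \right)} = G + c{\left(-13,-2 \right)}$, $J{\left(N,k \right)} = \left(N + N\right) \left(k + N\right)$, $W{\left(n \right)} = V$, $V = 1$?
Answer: $\frac{44051}{4} \approx 11013.0$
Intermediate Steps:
$W{\left(n \right)} = 1$
$c{\left(R,H \right)} = \frac{1}{2 H}$
$J{\left(N,k \right)} = 2 N \left(N + k\right)$
$F{\left(G \right)} = - \frac{1}{4} + G$ ($F{\left(G \right)} = G + \frac{1}{2 \left(-2\right)} = G + \frac{1}{2} \left(- \frac{1}{2}\right) = G - \frac{1}{4} = - \frac{1}{4} + G$)
$J{\left(- 13 W{\left(-3 \right)},-400 \right)} + F{\left(275 \right)} = 2 \left(\left(-13\right) 1\right) \left(\left(-13\right) 1 - 400\right) + \left(- \frac{1}{4} + 275\right) = 2 \left(-13\right) \left(-13 - 400\right) + \frac{1099}{4} = 2 \left(-13\right) \left(-413\right) + \frac{1099}{4} = 10738 + \frac{1099}{4} = \frac{44051}{4}$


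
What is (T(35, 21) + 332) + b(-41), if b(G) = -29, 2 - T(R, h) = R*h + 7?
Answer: -437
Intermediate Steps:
T(R, h) = -5 - R*h (T(R, h) = 2 - (R*h + 7) = 2 - (7 + R*h) = 2 + (-7 - R*h) = -5 - R*h)
(T(35, 21) + 332) + b(-41) = ((-5 - 1*35*21) + 332) - 29 = ((-5 - 735) + 332) - 29 = (-740 + 332) - 29 = -408 - 29 = -437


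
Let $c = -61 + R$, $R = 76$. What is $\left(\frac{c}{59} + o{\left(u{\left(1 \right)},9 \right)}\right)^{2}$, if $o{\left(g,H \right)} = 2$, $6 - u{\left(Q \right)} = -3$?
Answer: $\frac{17689}{3481} \approx 5.0816$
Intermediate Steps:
$u{\left(Q \right)} = 9$ ($u{\left(Q \right)} = 6 - -3 = 6 + 3 = 9$)
$c = 15$ ($c = -61 + 76 = 15$)
$\left(\frac{c}{59} + o{\left(u{\left(1 \right)},9 \right)}\right)^{2} = \left(\frac{15}{59} + 2\right)^{2} = \left(\frac{133}{59}\right)^{2} = \frac{17689}{3481}$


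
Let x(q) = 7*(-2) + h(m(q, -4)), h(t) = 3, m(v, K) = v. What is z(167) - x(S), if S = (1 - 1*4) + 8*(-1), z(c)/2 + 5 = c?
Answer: 335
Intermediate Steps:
z(c) = -10 + 2*c
S = -11 (S = (1 - 4) - 8 = -3 - 8 = -11)
x(q) = -11 (x(q) = 7*(-2) + 3 = -14 + 3 = -11)
z(167) - x(S) = (-10 + 2*167) - 1*(-11) = (-10 + 334) + 11 = 324 + 11 = 335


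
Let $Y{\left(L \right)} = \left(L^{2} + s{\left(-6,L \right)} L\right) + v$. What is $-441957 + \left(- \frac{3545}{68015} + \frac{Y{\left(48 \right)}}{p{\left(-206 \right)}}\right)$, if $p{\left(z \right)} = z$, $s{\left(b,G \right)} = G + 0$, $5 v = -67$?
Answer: $- \frac{6192612535119}{14011090} \approx -4.4198 \cdot 10^{5}$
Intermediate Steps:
$v = - \frac{67}{5}$ ($v = \frac{1}{5} \left(-67\right) = - \frac{67}{5} \approx -13.4$)
$s{\left(b,G \right)} = G$
$Y{\left(L \right)} = - \frac{67}{5} + 2 L^{2}$ ($Y{\left(L \right)} = \left(L^{2} + L L\right) - \frac{67}{5} = \left(L^{2} + L^{2}\right) - \frac{67}{5} = 2 L^{2} - \frac{67}{5} = - \frac{67}{5} + 2 L^{2}$)
$-441957 + \left(- \frac{3545}{68015} + \frac{Y{\left(48 \right)}}{p{\left(-206 \right)}}\right) = -441957 + \left(- \frac{3545}{68015} + \frac{- \frac{67}{5} + 2 \cdot 48^{2}}{-206}\right) = -441957 + \left(\left(-3545\right) \frac{1}{68015} + \left(- \frac{67}{5} + 2 \cdot 2304\right) \left(- \frac{1}{206}\right)\right) = -441957 + \left(- \frac{709}{13603} + \left(- \frac{67}{5} + 4608\right) \left(- \frac{1}{206}\right)\right) = -441957 + \left(- \frac{709}{13603} + \frac{22973}{5} \left(- \frac{1}{206}\right)\right) = -441957 - \frac{313231989}{14011090} = - \frac{6192612535119}{14011090}$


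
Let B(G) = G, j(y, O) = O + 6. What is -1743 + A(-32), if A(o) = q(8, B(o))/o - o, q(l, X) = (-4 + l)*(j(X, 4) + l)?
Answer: -6853/4 ≈ -1713.3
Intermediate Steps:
j(y, O) = 6 + O
q(l, X) = (-4 + l)*(10 + l) (q(l, X) = (-4 + l)*((6 + 4) + l) = (-4 + l)*(10 + l))
A(o) = -o + 72/o (A(o) = (-40 + 8² + 6*8)/o - o = (-40 + 64 + 48)/o - o = 72/o - o = -o + 72/o)
-1743 + A(-32) = -1743 + (-1*(-32) + 72/(-32)) = -1743 + (32 + 72*(-1/32)) = -1743 + (32 - 9/4) = -1743 + 119/4 = -6853/4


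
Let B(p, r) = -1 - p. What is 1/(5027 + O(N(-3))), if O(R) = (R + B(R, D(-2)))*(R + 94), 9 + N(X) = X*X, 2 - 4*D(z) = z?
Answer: 1/4933 ≈ 0.00020272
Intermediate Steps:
D(z) = ½ - z/4
N(X) = -9 + X² (N(X) = -9 + X*X = -9 + X²)
O(R) = -94 - R (O(R) = (R + (-1 - R))*(R + 94) = -(94 + R) = -94 - R)
1/(5027 + O(N(-3))) = 1/(5027 + (-94 - (-9 + (-3)²))) = 1/(5027 + (-94 - (-9 + 9))) = 1/(5027 + (-94 - 1*0)) = 1/(5027 + (-94 + 0)) = 1/(5027 - 94) = 1/4933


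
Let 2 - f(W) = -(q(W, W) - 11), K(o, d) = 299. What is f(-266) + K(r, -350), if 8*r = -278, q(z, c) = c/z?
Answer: 291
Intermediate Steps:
r = -139/4 (r = (⅛)*(-278) = -139/4 ≈ -34.750)
f(W) = -8 (f(W) = 2 - (-1)*(W/W - 11) = 2 - (-1)*(1 - 11) = 2 - (-1)*(-10) = 2 - 1*10 = 2 - 10 = -8)
f(-266) + K(r, -350) = -8 + 299 = 291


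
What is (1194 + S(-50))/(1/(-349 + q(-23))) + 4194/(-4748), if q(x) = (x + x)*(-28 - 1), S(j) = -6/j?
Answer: 13961580849/11870 ≈ 1.1762e+6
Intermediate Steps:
q(x) = -58*x (q(x) = (2*x)*(-29) = -58*x)
(1194 + S(-50))/(1/(-349 + q(-23))) + 4194/(-4748) = (1194 - 6/(-50))/(1/(-349 - 58*(-23))) + 4194/(-4748) = (1194 - 6*(-1/50))/(1/(-349 + 1334)) + 4194*(-1/4748) = (1194 + 3/25)/(1/985) - 2097/2374 = 29853/(25*(1/985)) - 2097/2374 = (29853/25)*985 - 2097/2374 = 5881041/5 - 2097/2374 = 13961580849/11870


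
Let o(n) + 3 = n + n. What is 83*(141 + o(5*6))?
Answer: 16434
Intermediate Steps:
o(n) = -3 + 2*n (o(n) = -3 + (n + n) = -3 + 2*n)
83*(141 + o(5*6)) = 83*(141 + (-3 + 2*(5*6))) = 83*(141 + (-3 + 2*30)) = 83*(141 + (-3 + 60)) = 83*(141 + 57) = 83*198 = 16434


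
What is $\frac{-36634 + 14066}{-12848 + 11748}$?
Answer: $\frac{5642}{275} \approx 20.516$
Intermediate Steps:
$\frac{-36634 + 14066}{-12848 + 11748} = - \frac{22568}{-1100} = \left(-22568\right) \left(- \frac{1}{1100}\right) = \frac{5642}{275}$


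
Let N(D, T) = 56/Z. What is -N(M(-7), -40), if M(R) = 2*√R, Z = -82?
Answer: 28/41 ≈ 0.68293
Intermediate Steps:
N(D, T) = -28/41 (N(D, T) = 56/(-82) = 56*(-1/82) = -28/41)
-N(M(-7), -40) = -1*(-28/41) = 28/41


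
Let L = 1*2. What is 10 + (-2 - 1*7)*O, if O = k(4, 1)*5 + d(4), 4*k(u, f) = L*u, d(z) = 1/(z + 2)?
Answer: -163/2 ≈ -81.500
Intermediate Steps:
d(z) = 1/(2 + z)
L = 2
k(u, f) = u/2 (k(u, f) = (2*u)/4 = u/2)
O = 61/6 (O = ((½)*4)*5 + 1/(2 + 4) = 2*5 + 1/6 = 10 + ⅙ = 61/6 ≈ 10.167)
10 + (-2 - 1*7)*O = 10 + (-2 - 1*7)*(61/6) = 10 + (-2 - 7)*(61/6) = 10 - 9*61/6 = 10 - 183/2 = -163/2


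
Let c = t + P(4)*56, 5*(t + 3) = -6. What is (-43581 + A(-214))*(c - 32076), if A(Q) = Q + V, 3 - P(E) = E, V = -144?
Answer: 7060162459/5 ≈ 1.4120e+9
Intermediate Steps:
t = -21/5 (t = -3 + (⅕)*(-6) = -3 - 6/5 = -21/5 ≈ -4.2000)
P(E) = 3 - E
c = -301/5 (c = -21/5 + (3 - 1*4)*56 = -21/5 + (3 - 4)*56 = -21/5 - 1*56 = -21/5 - 56 = -301/5 ≈ -60.200)
A(Q) = -144 + Q (A(Q) = Q - 144 = -144 + Q)
(-43581 + A(-214))*(c - 32076) = (-43581 + (-144 - 214))*(-301/5 - 32076) = (-43581 - 358)*(-160681/5) = -43939*(-160681/5) = 7060162459/5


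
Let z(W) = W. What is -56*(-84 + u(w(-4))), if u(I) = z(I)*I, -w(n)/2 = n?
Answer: 1120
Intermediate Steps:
w(n) = -2*n
u(I) = I² (u(I) = I*I = I²)
-56*(-84 + u(w(-4))) = -56*(-84 + (-2*(-4))²) = -56*(-84 + 8²) = -56*(-84 + 64) = -56*(-20) = 1120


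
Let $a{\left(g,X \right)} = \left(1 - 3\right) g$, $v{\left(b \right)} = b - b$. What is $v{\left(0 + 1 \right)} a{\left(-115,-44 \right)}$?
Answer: $0$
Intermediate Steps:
$v{\left(b \right)} = 0$
$a{\left(g,X \right)} = - 2 g$
$v{\left(0 + 1 \right)} a{\left(-115,-44 \right)} = 0 \left(\left(-2\right) \left(-115\right)\right) = 0 \cdot 230 = 0$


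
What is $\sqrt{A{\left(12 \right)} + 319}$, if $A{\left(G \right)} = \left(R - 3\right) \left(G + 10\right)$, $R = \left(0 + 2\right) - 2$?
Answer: $\sqrt{253} \approx 15.906$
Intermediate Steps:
$R = 0$ ($R = 2 - 2 = 0$)
$A{\left(G \right)} = -30 - 3 G$ ($A{\left(G \right)} = \left(0 - 3\right) \left(G + 10\right) = - 3 \left(10 + G\right) = -30 - 3 G$)
$\sqrt{A{\left(12 \right)} + 319} = \sqrt{\left(-30 - 36\right) + 319} = \sqrt{-66 + 319} = \sqrt{253}$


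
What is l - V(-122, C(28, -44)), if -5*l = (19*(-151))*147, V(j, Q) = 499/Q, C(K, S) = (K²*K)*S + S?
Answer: 407375061971/4829660 ≈ 84349.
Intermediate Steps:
C(K, S) = S + S*K³ (C(K, S) = K³*S + S = S*K³ + S = S + S*K³)
l = 421743/5 (l = -19*(-151)*147/5 = -(-2869)*147/5 = -⅕*(-421743) = 421743/5 ≈ 84349.)
l - V(-122, C(28, -44)) = 421743/5 - 499/((-44*(1 + 28³))) = 421743/5 - 499/((-44*(1 + 21952))) = 421743/5 - 499/((-44*21953)) = 421743/5 - 499/(-965932) = 421743/5 - 499*(-1)/965932 = 421743/5 - 1*(-499/965932) = 421743/5 + 499/965932 = 407375061971/4829660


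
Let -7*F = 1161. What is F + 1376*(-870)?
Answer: -8381001/7 ≈ -1.1973e+6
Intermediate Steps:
F = -1161/7 (F = -1/7*1161 = -1161/7 ≈ -165.86)
F + 1376*(-870) = -1161/7 + 1376*(-870) = -1161/7 - 1197120 = -8381001/7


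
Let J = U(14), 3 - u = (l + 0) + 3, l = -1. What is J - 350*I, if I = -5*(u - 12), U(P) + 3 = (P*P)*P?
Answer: -16509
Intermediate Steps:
U(P) = -3 + P³ (U(P) = -3 + (P*P)*P = -3 + P²*P = -3 + P³)
u = 1 (u = 3 - ((-1 + 0) + 3) = 3 - (-1 + 3) = 3 - 1*2 = 3 - 2 = 1)
J = 2741 (J = -3 + 14³ = -3 + 2744 = 2741)
I = 55 (I = -5*(1 - 12) = -5*(-11) = 55)
J - 350*I = 2741 - 350*55 = 2741 - 1*19250 = 2741 - 19250 = -16509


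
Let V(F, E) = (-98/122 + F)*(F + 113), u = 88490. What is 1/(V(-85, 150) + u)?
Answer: 61/5251338 ≈ 1.1616e-5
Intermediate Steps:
V(F, E) = (113 + F)*(-49/61 + F) (V(F, E) = (-98*1/122 + F)*(113 + F) = (-49/61 + F)*(113 + F) = (113 + F)*(-49/61 + F))
1/(V(-85, 150) + u) = 1/((-5537/61 + (-85)² + (6844/61)*(-85)) + 88490) = 1/((-5537/61 + 7225 - 581740/61) + 88490) = 1/(-146552/61 + 88490) = 1/(5251338/61) = 61/5251338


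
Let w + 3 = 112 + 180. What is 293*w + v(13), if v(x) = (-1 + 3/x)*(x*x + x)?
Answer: 84537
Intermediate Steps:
w = 289 (w = -3 + (112 + 180) = -3 + 292 = 289)
v(x) = (-1 + 3/x)*(x + x²) (v(x) = (-1 + 3/x)*(x² + x) = (-1 + 3/x)*(x + x²))
293*w + v(13) = 293*289 + (3 - 1*13² + 2*13) = 84677 + (3 - 1*169 + 26) = 84677 + (3 - 169 + 26) = 84677 - 140 = 84537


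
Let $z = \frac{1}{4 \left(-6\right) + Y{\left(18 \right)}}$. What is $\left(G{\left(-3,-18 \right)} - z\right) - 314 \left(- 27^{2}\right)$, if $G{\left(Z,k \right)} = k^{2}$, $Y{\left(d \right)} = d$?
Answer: $\frac{1375381}{6} \approx 2.2923 \cdot 10^{5}$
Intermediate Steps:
$z = - \frac{1}{6}$ ($z = \frac{1}{4 \left(-6\right) + 18} = \frac{1}{-24 + 18} = \frac{1}{-6} = - \frac{1}{6} \approx -0.16667$)
$\left(G{\left(-3,-18 \right)} - z\right) - 314 \left(- 27^{2}\right) = \left(\left(-18\right)^{2} - - \frac{1}{6}\right) - 314 \left(- 27^{2}\right) = \left(324 + \frac{1}{6}\right) - 314 \left(\left(-1\right) 729\right) = \frac{1945}{6} - -228906 = \frac{1945}{6} + 228906 = \frac{1375381}{6}$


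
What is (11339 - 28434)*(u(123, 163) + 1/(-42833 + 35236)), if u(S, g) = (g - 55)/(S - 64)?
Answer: -14025028615/448223 ≈ -31290.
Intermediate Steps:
u(S, g) = (-55 + g)/(-64 + S)
(11339 - 28434)*(u(123, 163) + 1/(-42833 + 35236)) = (11339 - 28434)*((-55 + 163)/(-64 + 123) + 1/(-42833 + 35236)) = -17095*(108/59 + 1/(-7597)) = -17095*((1/59)*108 - 1/7597) = -17095*(108/59 - 1/7597) = -17095*820417/448223 = -14025028615/448223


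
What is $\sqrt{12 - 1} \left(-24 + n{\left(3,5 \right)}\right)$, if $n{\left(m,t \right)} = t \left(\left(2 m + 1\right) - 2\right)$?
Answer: $\sqrt{11} \approx 3.3166$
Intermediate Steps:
$n{\left(m,t \right)} = t \left(-1 + 2 m\right)$ ($n{\left(m,t \right)} = t \left(\left(1 + 2 m\right) - 2\right) = t \left(-1 + 2 m\right)$)
$\sqrt{12 - 1} \left(-24 + n{\left(3,5 \right)}\right) = \sqrt{12 - 1} \left(-24 + 5 \left(-1 + 2 \cdot 3\right)\right) = \sqrt{11} \left(-24 + 5 \left(-1 + 6\right)\right) = \sqrt{11} \left(-24 + 5 \cdot 5\right) = \sqrt{11} \left(-24 + 25\right) = \sqrt{11} \cdot 1 = \sqrt{11}$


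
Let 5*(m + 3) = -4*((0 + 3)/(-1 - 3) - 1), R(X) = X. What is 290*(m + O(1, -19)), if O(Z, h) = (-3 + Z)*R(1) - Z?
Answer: -1334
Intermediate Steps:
m = -8/5 (m = -3 + (-4*((0 + 3)/(-1 - 3) - 1))/5 = -3 + (-4*(3/(-4) - 1))/5 = -3 + (-4*(3*(-¼) - 1))/5 = -3 + (-4*(-¾ - 1))/5 = -3 + (-4*(-7/4))/5 = -3 + (⅕)*7 = -3 + 7/5 = -8/5 ≈ -1.6000)
O(Z, h) = -3 (O(Z, h) = (-3 + Z)*1 - Z = (-3 + Z) - Z = -3)
290*(m + O(1, -19)) = 290*(-8/5 - 3) = 290*(-23/5) = -1334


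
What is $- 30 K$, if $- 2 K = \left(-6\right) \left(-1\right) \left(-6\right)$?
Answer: $-540$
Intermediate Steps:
$K = 18$ ($K = - \frac{\left(-6\right) \left(-1\right) \left(-6\right)}{2} = - \frac{6 \left(-6\right)}{2} = \left(- \frac{1}{2}\right) \left(-36\right) = 18$)
$- 30 K = \left(-30\right) 18 = -540$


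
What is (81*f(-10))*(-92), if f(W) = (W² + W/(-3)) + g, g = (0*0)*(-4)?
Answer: -770040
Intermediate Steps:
g = 0 (g = 0*(-4) = 0)
f(W) = W² - W/3 (f(W) = (W² + W/(-3)) + 0 = (W² - W/3) + 0 = W² - W/3)
(81*f(-10))*(-92) = (81*(-10*(-⅓ - 10)))*(-92) = (81*(-10*(-31/3)))*(-92) = (81*(310/3))*(-92) = 8370*(-92) = -770040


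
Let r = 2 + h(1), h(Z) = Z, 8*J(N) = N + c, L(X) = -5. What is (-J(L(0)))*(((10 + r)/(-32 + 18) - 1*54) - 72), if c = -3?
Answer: -1777/14 ≈ -126.93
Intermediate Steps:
J(N) = -3/8 + N/8 (J(N) = (N - 3)/8 = (-3 + N)/8 = -3/8 + N/8)
r = 3 (r = 2 + 1 = 3)
(-J(L(0)))*(((10 + r)/(-32 + 18) - 1*54) - 72) = (-(-3/8 + (1/8)*(-5)))*(((10 + 3)/(-32 + 18) - 1*54) - 72) = (-(-3/8 - 5/8))*((13/(-14) - 54) - 72) = (-1*(-1))*((13*(-1/14) - 54) - 72) = 1*((-13/14 - 54) - 72) = 1*(-769/14 - 72) = 1*(-1777/14) = -1777/14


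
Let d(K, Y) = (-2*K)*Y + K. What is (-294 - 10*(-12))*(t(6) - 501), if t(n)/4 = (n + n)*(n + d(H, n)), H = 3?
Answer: 312678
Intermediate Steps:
d(K, Y) = K - 2*K*Y (d(K, Y) = -2*K*Y + K = K - 2*K*Y)
t(n) = 8*n*(3 - 5*n) (t(n) = 4*((n + n)*(n + 3*(1 - 2*n))) = 4*((2*n)*(n + (3 - 6*n))) = 4*((2*n)*(3 - 5*n)) = 4*(2*n*(3 - 5*n)) = 8*n*(3 - 5*n))
(-294 - 10*(-12))*(t(6) - 501) = (-294 - 10*(-12))*(8*6*(3 - 5*6) - 501) = (-294 + 120)*(8*6*(3 - 30) - 501) = -174*(8*6*(-27) - 501) = -174*(-1296 - 501) = -174*(-1797) = 312678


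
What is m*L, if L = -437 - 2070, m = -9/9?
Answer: 2507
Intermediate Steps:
m = -1 (m = -9*⅑ = -1)
L = -2507
m*L = -1*(-2507) = 2507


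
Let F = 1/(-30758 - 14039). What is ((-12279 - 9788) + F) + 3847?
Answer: -816201341/44797 ≈ -18220.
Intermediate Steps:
F = -1/44797 (F = 1/(-44797) = -1/44797 ≈ -2.2323e-5)
((-12279 - 9788) + F) + 3847 = ((-12279 - 9788) - 1/44797) + 3847 = (-22067 - 1/44797) + 3847 = -988535400/44797 + 3847 = -816201341/44797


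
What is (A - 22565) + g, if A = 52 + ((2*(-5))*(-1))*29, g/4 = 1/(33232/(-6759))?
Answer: -184635443/8308 ≈ -22224.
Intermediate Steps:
g = -6759/8308 (g = 4/((33232/(-6759))) = 4/((33232*(-1/6759))) = 4/(-33232/6759) = 4*(-6759/33232) = -6759/8308 ≈ -0.81355)
A = 342 (A = 52 - 10*(-1)*29 = 52 + 10*29 = 52 + 290 = 342)
(A - 22565) + g = (342 - 22565) - 6759/8308 = -22223 - 6759/8308 = -184635443/8308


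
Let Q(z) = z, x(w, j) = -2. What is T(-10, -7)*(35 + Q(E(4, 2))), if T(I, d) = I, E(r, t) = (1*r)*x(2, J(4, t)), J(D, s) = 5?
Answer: -270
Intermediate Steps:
E(r, t) = -2*r (E(r, t) = (1*r)*(-2) = r*(-2) = -2*r)
T(-10, -7)*(35 + Q(E(4, 2))) = -10*(35 - 2*4) = -10*(35 - 8) = -10*27 = -270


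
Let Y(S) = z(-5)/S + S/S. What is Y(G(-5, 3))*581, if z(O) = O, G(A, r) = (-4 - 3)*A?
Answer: 498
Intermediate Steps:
G(A, r) = -7*A
Y(S) = 1 - 5/S (Y(S) = -5/S + S/S = -5/S + 1 = 1 - 5/S)
Y(G(-5, 3))*581 = ((-5 - 7*(-5))/((-7*(-5))))*581 = ((-5 + 35)/35)*581 = ((1/35)*30)*581 = (6/7)*581 = 498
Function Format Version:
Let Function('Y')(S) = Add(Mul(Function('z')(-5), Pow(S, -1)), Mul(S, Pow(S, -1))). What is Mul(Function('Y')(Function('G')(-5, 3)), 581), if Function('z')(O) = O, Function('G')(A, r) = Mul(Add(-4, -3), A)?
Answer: 498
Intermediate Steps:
Function('G')(A, r) = Mul(-7, A)
Function('Y')(S) = Add(1, Mul(-5, Pow(S, -1))) (Function('Y')(S) = Add(Mul(-5, Pow(S, -1)), Mul(S, Pow(S, -1))) = Add(Mul(-5, Pow(S, -1)), 1) = Add(1, Mul(-5, Pow(S, -1))))
Mul(Function('Y')(Function('G')(-5, 3)), 581) = Mul(Mul(Pow(Mul(-7, -5), -1), Add(-5, Mul(-7, -5))), 581) = Mul(Mul(Pow(35, -1), Add(-5, 35)), 581) = Mul(Mul(Rational(1, 35), 30), 581) = Mul(Rational(6, 7), 581) = 498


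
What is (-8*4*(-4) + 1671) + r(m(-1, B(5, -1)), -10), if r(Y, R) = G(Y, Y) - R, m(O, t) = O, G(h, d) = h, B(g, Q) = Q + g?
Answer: 1808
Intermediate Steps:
r(Y, R) = Y - R
(-8*4*(-4) + 1671) + r(m(-1, B(5, -1)), -10) = (-8*4*(-4) + 1671) + (-1 - 1*(-10)) = (-32*(-4) + 1671) + (-1 + 10) = (128 + 1671) + 9 = 1799 + 9 = 1808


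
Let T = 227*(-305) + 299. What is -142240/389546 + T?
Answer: -13426942648/194773 ≈ -68936.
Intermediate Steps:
T = -68936 (T = -69235 + 299 = -68936)
-142240/389546 + T = -142240/389546 - 68936 = -142240*1/389546 - 68936 = -71120/194773 - 68936 = -13426942648/194773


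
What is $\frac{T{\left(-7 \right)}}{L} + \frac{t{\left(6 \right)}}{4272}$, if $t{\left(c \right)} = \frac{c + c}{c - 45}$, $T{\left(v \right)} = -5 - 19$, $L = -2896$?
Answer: $\frac{20645}{2513004} \approx 0.0082153$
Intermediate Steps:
$T{\left(v \right)} = -24$
$t{\left(c \right)} = \frac{2 c}{-45 + c}$
$\frac{T{\left(-7 \right)}}{L} + \frac{t{\left(6 \right)}}{4272} = - \frac{24}{-2896} + \frac{2 \cdot 6 \frac{1}{-45 + 6}}{4272} = \left(-24\right) \left(- \frac{1}{2896}\right) + 2 \cdot 6 \frac{1}{-39} \cdot \frac{1}{4272} = \frac{3}{362} + 2 \cdot 6 \left(- \frac{1}{39}\right) \frac{1}{4272} = \frac{3}{362} - \frac{1}{13884} = \frac{20645}{2513004}$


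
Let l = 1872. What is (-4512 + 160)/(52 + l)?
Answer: -1088/481 ≈ -2.2620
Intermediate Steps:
(-4512 + 160)/(52 + l) = (-4512 + 160)/(52 + 1872) = -4352/1924 = -4352*1/1924 = -1088/481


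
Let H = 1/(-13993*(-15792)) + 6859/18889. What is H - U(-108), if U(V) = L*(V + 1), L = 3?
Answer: 1341383540798857/4174043166384 ≈ 321.36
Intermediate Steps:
U(V) = 3 + 3*V (U(V) = 3*(V + 1) = 3*(1 + V) = 3 + 3*V)
H = 1515684389593/4174043166384 (H = -1/13993*(-1/15792) + 6859*(1/18889) = 1/220977456 + 6859/18889 = 1515684389593/4174043166384 ≈ 0.36312)
H - U(-108) = 1515684389593/4174043166384 - (3 + 3*(-108)) = 1515684389593/4174043166384 - (3 - 324) = 1515684389593/4174043166384 - 1*(-321) = 1515684389593/4174043166384 + 321 = 1341383540798857/4174043166384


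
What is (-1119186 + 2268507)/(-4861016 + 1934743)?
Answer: -1149321/2926273 ≈ -0.39276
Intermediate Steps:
(-1119186 + 2268507)/(-4861016 + 1934743) = 1149321/(-2926273) = 1149321*(-1/2926273) = -1149321/2926273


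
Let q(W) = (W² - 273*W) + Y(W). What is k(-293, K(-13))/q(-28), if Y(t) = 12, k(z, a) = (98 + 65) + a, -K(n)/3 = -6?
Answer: 181/8440 ≈ 0.021445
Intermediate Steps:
K(n) = 18 (K(n) = -3*(-6) = 18)
k(z, a) = 163 + a
q(W) = 12 + W² - 273*W (q(W) = (W² - 273*W) + 12 = 12 + W² - 273*W)
k(-293, K(-13))/q(-28) = (163 + 18)/(12 + (-28)² - 273*(-28)) = 181/(12 + 784 + 7644) = 181/8440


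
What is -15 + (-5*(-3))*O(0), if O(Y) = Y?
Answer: -15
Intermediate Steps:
-15 + (-5*(-3))*O(0) = -15 - 5*(-3)*0 = -15 + 15*0 = -15 + 0 = -15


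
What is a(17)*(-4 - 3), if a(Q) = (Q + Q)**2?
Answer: -8092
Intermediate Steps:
a(Q) = 4*Q**2 (a(Q) = (2*Q)**2 = 4*Q**2)
a(17)*(-4 - 3) = (4*17**2)*(-4 - 3) = (4*289)*(-7) = 1156*(-7) = -8092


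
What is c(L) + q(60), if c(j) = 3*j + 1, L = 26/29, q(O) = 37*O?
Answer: 64487/29 ≈ 2223.7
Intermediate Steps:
L = 26/29 (L = 26*(1/29) = 26/29 ≈ 0.89655)
c(j) = 1 + 3*j
c(L) + q(60) = (1 + 3*(26/29)) + 37*60 = (1 + 78/29) + 2220 = 107/29 + 2220 = 64487/29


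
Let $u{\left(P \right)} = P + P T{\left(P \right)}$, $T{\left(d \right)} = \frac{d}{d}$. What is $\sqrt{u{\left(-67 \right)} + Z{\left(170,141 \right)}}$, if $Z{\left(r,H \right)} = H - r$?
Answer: $i \sqrt{163} \approx 12.767 i$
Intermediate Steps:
$T{\left(d \right)} = 1$
$u{\left(P \right)} = 2 P$ ($u{\left(P \right)} = P + P 1 = P + P = 2 P$)
$\sqrt{u{\left(-67 \right)} + Z{\left(170,141 \right)}} = \sqrt{2 \left(-67\right) + \left(141 - 170\right)} = \sqrt{-134 + \left(141 - 170\right)} = \sqrt{-134 - 29} = \sqrt{-163} = i \sqrt{163}$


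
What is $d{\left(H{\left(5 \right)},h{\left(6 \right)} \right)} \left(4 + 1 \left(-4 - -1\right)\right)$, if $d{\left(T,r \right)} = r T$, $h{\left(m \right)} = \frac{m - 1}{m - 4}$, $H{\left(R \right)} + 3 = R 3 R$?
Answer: $180$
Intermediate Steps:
$H{\left(R \right)} = -3 + 3 R^{2}$ ($H{\left(R \right)} = -3 + R 3 R = -3 + 3 R R = -3 + 3 R^{2}$)
$h{\left(m \right)} = \frac{-1 + m}{-4 + m}$
$d{\left(T,r \right)} = T r$
$d{\left(H{\left(5 \right)},h{\left(6 \right)} \right)} \left(4 + 1 \left(-4 - -1\right)\right) = \left(-3 + 3 \cdot 5^{2}\right) \frac{-1 + 6}{-4 + 6} \left(4 + 1 \left(-4 - -1\right)\right) = \left(-3 + 3 \cdot 25\right) \frac{1}{2} \cdot 5 \left(4 + 1 \left(-4 + 1\right)\right) = \left(-3 + 75\right) \frac{1}{2} \cdot 5 \left(4 + 1 \left(-3\right)\right) = 72 \cdot \frac{5}{2} \left(4 - 3\right) = 180 \cdot 1 = 180$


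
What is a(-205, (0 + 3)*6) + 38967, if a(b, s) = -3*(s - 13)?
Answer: 38952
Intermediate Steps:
a(b, s) = 39 - 3*s (a(b, s) = -3*(-13 + s) = 39 - 3*s)
a(-205, (0 + 3)*6) + 38967 = (39 - 3*(0 + 3)*6) + 38967 = (39 - 9*6) + 38967 = (39 - 3*18) + 38967 = (39 - 54) + 38967 = -15 + 38967 = 38952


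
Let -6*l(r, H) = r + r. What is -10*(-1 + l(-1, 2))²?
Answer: -40/9 ≈ -4.4444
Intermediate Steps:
l(r, H) = -r/3 (l(r, H) = -(r + r)/6 = -r/3)
-10*(-1 + l(-1, 2))² = -10*(-1 - ⅓*(-1))² = -10*(-1 + ⅓)² = -10*(-⅔)² = -10*4/9 = -40/9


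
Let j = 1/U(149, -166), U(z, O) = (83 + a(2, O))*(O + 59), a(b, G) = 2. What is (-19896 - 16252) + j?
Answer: -328766061/9095 ≈ -36148.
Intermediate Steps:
U(z, O) = 5015 + 85*O (U(z, O) = (83 + 2)*(O + 59) = 85*(59 + O) = 5015 + 85*O)
j = -1/9095 (j = 1/(5015 + 85*(-166)) = 1/(5015 - 14110) = 1/(-9095) = -1/9095 ≈ -0.00010995)
(-19896 - 16252) + j = (-19896 - 16252) - 1/9095 = -36148 - 1/9095 = -328766061/9095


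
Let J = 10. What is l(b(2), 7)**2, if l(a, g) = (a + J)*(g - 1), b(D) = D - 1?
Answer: 4356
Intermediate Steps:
b(D) = -1 + D
l(a, g) = (-1 + g)*(10 + a) (l(a, g) = (a + 10)*(g - 1) = (10 + a)*(-1 + g) = (-1 + g)*(10 + a))
l(b(2), 7)**2 = (-10 - (-1 + 2) + 10*7 + (-1 + 2)*7)**2 = (-10 - 1*1 + 70 + 1*7)**2 = (-10 - 1 + 70 + 7)**2 = 66**2 = 4356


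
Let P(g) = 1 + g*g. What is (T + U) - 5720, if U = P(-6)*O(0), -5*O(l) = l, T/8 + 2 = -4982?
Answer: -45592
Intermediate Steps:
T = -39872 (T = -16 + 8*(-4982) = -16 - 39856 = -39872)
O(l) = -l/5
P(g) = 1 + g**2
U = 0 (U = (1 + (-6)**2)*(-1/5*0) = (1 + 36)*0 = 37*0 = 0)
(T + U) - 5720 = (-39872 + 0) - 5720 = -39872 - 5720 = -45592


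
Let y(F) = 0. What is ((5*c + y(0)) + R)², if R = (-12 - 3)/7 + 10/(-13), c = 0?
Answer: 70225/8281 ≈ 8.4803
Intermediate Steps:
R = -265/91 (R = -15*⅐ + 10*(-1/13) = -15/7 - 10/13 = -265/91 ≈ -2.9121)
((5*c + y(0)) + R)² = ((5*0 + 0) - 265/91)² = ((0 + 0) - 265/91)² = (0 - 265/91)² = (-265/91)² = 70225/8281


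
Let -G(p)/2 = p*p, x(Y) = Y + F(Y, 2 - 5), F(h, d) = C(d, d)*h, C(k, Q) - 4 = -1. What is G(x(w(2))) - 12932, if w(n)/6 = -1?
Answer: -14084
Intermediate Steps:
C(k, Q) = 3 (C(k, Q) = 4 - 1 = 3)
w(n) = -6 (w(n) = 6*(-1) = -6)
F(h, d) = 3*h
x(Y) = 4*Y (x(Y) = Y + 3*Y = 4*Y)
G(p) = -2*p² (G(p) = -2*p*p = -2*p²)
G(x(w(2))) - 12932 = -2*(4*(-6))² - 12932 = -2*(-24)² - 12932 = -2*576 - 12932 = -1152 - 12932 = -14084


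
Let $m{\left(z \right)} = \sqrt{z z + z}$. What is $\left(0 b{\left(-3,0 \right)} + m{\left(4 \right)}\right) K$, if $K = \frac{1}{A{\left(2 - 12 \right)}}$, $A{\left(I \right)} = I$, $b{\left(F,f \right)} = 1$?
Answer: $- \frac{\sqrt{5}}{5} \approx -0.44721$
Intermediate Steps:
$K = - \frac{1}{10}$ ($K = \frac{1}{2 - 12} = \frac{1}{-10} = - \frac{1}{10} \approx -0.1$)
$m{\left(z \right)} = \sqrt{z + z^{2}}$ ($m{\left(z \right)} = \sqrt{z^{2} + z} = \sqrt{z + z^{2}}$)
$\left(0 b{\left(-3,0 \right)} + m{\left(4 \right)}\right) K = \left(0 \cdot 1 + \sqrt{4 \left(1 + 4\right)}\right) \left(- \frac{1}{10}\right) = \left(0 + \sqrt{4 \cdot 5}\right) \left(- \frac{1}{10}\right) = \left(0 + \sqrt{20}\right) \left(- \frac{1}{10}\right) = \left(0 + 2 \sqrt{5}\right) \left(- \frac{1}{10}\right) = 2 \sqrt{5} \left(- \frac{1}{10}\right) = - \frac{\sqrt{5}}{5}$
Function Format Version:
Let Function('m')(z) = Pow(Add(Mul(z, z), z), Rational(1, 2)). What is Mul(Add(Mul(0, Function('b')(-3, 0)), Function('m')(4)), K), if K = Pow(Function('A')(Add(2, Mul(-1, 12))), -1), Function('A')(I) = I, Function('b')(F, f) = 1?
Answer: Mul(Rational(-1, 5), Pow(5, Rational(1, 2))) ≈ -0.44721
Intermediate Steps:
K = Rational(-1, 10) (K = Pow(Add(2, Mul(-1, 12)), -1) = Pow(Add(2, -12), -1) = Pow(-10, -1) = Rational(-1, 10) ≈ -0.10000)
Function('m')(z) = Pow(Add(z, Pow(z, 2)), Rational(1, 2)) (Function('m')(z) = Pow(Add(Pow(z, 2), z), Rational(1, 2)) = Pow(Add(z, Pow(z, 2)), Rational(1, 2)))
Mul(Add(Mul(0, Function('b')(-3, 0)), Function('m')(4)), K) = Mul(Add(Mul(0, 1), Pow(Mul(4, Add(1, 4)), Rational(1, 2))), Rational(-1, 10)) = Mul(Add(0, Pow(Mul(4, 5), Rational(1, 2))), Rational(-1, 10)) = Mul(Add(0, Pow(20, Rational(1, 2))), Rational(-1, 10)) = Mul(Add(0, Mul(2, Pow(5, Rational(1, 2)))), Rational(-1, 10)) = Mul(Mul(2, Pow(5, Rational(1, 2))), Rational(-1, 10)) = Mul(Rational(-1, 5), Pow(5, Rational(1, 2)))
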